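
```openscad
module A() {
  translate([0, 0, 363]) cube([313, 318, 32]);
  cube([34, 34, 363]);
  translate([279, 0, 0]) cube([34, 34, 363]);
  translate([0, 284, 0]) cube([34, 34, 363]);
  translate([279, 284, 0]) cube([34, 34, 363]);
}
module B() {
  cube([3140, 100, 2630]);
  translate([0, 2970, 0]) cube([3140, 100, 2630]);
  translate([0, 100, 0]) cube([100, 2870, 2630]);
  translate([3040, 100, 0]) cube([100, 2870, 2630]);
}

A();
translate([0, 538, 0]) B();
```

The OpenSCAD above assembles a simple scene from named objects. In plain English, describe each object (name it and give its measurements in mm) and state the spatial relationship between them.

A is a simple wooden stool: a rectangular seat 313 mm (x) by 318 mm (y), 32 mm thick, top face at z = 395 mm, on four square legs, each 34×34 mm in cross-section. The legs rest on z = 0, each flush with a corner of the seat.

B is a box-shaped house frame (walls only): outside footprint 3140×3070 mm, wall height 2630 mm, wall thickness 100 mm. The two y-facing walls run the full x-width; the two x-facing walls fit between the inner faces of the y-facing walls.

The house frame is on the floor beside the stool on its +y side.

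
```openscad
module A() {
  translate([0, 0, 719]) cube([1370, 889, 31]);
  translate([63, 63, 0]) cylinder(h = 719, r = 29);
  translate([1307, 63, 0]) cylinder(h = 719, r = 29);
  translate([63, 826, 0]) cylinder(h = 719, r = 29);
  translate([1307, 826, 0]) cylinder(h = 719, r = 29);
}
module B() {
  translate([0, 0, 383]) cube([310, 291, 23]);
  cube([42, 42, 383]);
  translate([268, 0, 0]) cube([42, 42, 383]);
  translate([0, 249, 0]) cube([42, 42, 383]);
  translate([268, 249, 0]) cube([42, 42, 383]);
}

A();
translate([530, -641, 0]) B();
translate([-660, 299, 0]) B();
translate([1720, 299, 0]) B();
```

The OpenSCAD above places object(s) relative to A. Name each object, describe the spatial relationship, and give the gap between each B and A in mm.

Each stool's nearest face is 350 mm from the table's bounding box.

A is a table. B is a stool. Three stools sit around the table at the −y, −x, +x sides. The gap between each stool and the table is 350 mm.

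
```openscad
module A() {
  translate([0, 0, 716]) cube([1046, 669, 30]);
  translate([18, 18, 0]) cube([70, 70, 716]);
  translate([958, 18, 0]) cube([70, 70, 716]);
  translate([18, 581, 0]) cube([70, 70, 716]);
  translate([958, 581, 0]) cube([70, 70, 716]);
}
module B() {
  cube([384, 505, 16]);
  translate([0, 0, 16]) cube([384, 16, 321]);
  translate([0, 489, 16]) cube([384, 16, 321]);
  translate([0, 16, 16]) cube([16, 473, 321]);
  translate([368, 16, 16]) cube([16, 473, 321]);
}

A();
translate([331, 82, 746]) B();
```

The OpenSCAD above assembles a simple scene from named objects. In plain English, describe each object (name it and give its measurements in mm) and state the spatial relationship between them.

A is a rectangular dining table. The top is 1046×669×30 mm with its upper surface at z = 746 mm. It stands on four 70×70 mm square legs, each inset 18 mm from the nearest pair of top edges, running from the floor to the underside of the top.

B is an open-topped rectangular box: outside dimensions 384×505×337 mm, with a uniform wall and base thickness of 16 mm. The base is a full 384×505 slab on the floor; four walls sit on top of the base. The front and back walls (the −y and +y sides) span the full width; the two side walls fit between them.

The open box is on top of the table, centred.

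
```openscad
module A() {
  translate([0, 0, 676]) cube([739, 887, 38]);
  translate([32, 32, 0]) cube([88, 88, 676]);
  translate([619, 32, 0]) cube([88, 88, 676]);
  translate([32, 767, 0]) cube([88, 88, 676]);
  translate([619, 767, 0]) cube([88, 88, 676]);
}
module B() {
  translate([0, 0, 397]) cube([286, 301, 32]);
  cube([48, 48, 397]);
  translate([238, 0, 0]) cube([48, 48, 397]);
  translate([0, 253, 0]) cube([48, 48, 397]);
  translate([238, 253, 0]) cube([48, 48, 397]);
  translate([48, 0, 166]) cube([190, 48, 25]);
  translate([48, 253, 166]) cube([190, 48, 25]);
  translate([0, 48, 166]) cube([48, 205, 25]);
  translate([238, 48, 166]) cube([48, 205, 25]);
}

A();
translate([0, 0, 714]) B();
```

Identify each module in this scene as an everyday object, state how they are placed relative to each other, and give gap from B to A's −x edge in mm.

The stool's min-x is at 0; the table's min-x is 0; gap = 0 mm.

A is a table. B is a stool. The stool is on top of the table. The gap from the stool to the table's −x edge is 0 mm.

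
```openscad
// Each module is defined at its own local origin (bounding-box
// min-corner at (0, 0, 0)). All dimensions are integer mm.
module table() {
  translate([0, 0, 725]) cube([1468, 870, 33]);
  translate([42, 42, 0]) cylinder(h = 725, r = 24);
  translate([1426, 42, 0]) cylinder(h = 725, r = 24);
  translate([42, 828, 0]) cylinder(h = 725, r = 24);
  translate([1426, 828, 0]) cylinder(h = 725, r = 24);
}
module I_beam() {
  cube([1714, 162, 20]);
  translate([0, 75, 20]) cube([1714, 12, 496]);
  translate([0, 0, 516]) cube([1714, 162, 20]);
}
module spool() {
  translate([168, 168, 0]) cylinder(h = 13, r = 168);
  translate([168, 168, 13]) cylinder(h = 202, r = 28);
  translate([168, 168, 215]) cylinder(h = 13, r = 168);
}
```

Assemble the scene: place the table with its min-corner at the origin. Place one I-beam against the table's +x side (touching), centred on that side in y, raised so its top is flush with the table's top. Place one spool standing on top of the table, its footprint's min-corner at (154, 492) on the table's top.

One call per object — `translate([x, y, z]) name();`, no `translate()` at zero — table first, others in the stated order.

table();
translate([1468, 354, 222]) I_beam();
translate([154, 492, 758]) spool();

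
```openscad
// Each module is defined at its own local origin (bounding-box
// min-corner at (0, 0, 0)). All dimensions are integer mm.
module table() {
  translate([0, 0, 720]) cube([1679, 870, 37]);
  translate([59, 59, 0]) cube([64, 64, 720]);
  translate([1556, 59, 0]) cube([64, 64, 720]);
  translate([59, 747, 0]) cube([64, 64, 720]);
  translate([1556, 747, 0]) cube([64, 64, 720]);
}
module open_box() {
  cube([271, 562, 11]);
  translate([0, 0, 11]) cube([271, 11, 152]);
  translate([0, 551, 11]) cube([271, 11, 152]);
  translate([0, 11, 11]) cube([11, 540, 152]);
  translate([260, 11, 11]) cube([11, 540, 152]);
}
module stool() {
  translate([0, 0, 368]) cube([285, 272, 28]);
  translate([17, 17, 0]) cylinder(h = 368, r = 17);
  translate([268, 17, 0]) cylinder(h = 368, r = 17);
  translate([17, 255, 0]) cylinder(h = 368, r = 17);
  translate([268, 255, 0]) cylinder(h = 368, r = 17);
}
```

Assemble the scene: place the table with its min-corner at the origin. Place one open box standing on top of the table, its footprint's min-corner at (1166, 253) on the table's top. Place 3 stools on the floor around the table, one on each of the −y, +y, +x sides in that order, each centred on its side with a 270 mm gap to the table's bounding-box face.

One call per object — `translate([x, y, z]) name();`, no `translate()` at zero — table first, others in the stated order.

table();
translate([1166, 253, 757]) open_box();
translate([697, -542, 0]) stool();
translate([697, 1140, 0]) stool();
translate([1949, 299, 0]) stool();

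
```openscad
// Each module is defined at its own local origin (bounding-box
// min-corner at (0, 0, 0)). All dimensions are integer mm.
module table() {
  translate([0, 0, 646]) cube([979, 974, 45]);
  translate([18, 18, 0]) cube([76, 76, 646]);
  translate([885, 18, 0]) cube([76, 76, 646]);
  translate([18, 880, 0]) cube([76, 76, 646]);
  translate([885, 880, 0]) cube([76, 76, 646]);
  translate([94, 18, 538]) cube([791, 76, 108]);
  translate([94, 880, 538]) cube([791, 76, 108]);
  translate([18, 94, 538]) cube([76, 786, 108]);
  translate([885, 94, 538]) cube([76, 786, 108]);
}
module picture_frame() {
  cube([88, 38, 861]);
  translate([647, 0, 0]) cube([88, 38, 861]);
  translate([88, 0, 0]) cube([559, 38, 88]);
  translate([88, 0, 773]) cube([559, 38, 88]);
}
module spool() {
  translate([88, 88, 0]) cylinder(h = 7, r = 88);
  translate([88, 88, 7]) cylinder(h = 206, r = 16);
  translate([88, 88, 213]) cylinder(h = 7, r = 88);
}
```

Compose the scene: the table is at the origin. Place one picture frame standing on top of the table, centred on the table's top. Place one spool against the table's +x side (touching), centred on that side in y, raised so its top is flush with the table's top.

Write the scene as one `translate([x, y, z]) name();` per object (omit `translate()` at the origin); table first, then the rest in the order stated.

table();
translate([122, 468, 691]) picture_frame();
translate([979, 399, 471]) spool();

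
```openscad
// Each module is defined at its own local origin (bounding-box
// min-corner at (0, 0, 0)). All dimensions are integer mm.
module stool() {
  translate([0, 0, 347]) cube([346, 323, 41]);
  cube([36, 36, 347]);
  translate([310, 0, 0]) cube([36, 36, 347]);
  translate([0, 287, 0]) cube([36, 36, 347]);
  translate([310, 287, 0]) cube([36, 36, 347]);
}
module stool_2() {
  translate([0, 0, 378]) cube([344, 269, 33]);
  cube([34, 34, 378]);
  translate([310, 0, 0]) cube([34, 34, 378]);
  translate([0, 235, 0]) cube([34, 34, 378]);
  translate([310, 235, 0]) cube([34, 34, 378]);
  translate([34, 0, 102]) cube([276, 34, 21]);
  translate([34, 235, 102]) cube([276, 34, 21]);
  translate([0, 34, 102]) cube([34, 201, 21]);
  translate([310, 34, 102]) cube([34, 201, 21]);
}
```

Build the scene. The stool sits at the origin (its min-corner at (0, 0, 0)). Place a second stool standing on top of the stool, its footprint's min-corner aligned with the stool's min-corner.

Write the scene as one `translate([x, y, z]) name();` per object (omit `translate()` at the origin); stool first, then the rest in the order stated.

stool();
translate([0, 0, 388]) stool_2();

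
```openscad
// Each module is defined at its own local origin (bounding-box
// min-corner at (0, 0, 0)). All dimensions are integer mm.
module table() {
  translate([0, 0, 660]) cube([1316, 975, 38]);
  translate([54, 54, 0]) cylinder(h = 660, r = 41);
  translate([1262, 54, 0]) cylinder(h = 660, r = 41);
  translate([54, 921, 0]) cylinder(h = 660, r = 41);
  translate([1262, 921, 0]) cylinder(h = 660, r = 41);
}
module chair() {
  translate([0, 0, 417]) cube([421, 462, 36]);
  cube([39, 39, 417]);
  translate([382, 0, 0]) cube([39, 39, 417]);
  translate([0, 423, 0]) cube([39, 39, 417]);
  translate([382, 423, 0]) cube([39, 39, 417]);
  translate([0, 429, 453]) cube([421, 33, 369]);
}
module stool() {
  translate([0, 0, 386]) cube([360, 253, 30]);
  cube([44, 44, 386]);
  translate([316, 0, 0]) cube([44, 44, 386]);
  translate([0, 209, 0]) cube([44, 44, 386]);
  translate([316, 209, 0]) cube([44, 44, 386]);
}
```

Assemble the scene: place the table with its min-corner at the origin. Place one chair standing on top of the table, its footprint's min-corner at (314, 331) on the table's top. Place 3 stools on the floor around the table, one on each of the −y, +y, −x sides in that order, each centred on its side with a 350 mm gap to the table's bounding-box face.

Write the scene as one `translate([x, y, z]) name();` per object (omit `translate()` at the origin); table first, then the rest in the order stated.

table();
translate([314, 331, 698]) chair();
translate([478, -603, 0]) stool();
translate([478, 1325, 0]) stool();
translate([-710, 361, 0]) stool();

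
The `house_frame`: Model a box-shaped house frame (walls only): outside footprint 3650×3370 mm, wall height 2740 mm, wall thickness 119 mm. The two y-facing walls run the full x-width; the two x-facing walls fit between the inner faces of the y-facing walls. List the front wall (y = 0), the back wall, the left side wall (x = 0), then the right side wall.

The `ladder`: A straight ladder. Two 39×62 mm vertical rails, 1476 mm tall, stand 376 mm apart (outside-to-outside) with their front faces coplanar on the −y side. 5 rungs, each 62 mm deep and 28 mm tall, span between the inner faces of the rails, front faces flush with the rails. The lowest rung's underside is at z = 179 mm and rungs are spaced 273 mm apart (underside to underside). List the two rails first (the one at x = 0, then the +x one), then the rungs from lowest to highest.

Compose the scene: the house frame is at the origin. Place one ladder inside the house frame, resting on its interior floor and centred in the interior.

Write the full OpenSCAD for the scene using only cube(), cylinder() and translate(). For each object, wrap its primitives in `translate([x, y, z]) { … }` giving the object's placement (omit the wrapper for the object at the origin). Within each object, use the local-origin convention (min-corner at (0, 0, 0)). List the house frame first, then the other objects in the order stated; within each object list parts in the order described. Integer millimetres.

cube([3650, 119, 2740]);
translate([0, 3251, 0]) cube([3650, 119, 2740]);
translate([0, 119, 0]) cube([119, 3132, 2740]);
translate([3531, 119, 0]) cube([119, 3132, 2740]);
translate([1637, 1654, 0]) {
  cube([39, 62, 1476]);
  translate([337, 0, 0]) cube([39, 62, 1476]);
  translate([39, 0, 179]) cube([298, 62, 28]);
  translate([39, 0, 452]) cube([298, 62, 28]);
  translate([39, 0, 725]) cube([298, 62, 28]);
  translate([39, 0, 998]) cube([298, 62, 28]);
  translate([39, 0, 1271]) cube([298, 62, 28]);
}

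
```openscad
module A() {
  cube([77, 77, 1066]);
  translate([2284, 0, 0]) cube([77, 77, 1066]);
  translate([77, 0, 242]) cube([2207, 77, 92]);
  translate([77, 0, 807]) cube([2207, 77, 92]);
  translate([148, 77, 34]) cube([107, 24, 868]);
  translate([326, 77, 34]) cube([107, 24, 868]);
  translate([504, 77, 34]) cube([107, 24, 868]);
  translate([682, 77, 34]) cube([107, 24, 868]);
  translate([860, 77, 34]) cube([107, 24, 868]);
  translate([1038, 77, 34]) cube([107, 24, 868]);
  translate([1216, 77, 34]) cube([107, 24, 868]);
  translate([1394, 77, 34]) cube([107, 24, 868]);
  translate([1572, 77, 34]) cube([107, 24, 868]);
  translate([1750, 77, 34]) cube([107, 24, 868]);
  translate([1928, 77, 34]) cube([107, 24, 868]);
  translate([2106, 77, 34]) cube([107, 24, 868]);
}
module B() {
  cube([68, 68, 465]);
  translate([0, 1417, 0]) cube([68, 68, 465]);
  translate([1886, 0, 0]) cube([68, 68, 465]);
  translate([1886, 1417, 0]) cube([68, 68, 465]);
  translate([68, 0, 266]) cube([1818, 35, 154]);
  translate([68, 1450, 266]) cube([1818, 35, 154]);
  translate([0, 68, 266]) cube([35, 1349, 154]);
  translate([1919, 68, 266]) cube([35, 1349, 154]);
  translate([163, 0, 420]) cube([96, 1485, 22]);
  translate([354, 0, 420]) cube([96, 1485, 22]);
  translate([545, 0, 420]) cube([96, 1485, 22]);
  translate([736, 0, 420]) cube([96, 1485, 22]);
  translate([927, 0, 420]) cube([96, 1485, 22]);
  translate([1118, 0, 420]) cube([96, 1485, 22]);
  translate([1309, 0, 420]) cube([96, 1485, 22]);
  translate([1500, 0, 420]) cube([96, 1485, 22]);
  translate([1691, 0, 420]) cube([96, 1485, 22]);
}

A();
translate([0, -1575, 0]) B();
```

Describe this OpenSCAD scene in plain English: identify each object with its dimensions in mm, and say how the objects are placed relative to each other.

A is a fence section. Two 77×77 mm posts, 1066 mm tall, stand on the floor with a clear span of 2207 mm between their inner faces. Two horizontal rails of 77×92 mm section span the gap between the posts with their undersides at z = 242 mm and z = 807 mm, flush with the posts' −y face. 12 pickets, each 107 mm wide, 24 mm thick and 868 mm tall, are fixed to the +y face of the rails with their bottoms at z = 34 mm, evenly spaced across the span with equal gaps (rounded down to the nearest mm) at the −x end and between each pair — any rounding remainder accumulates at the +x end.

B is a bed frame 1954 mm long (x) by 1485 mm wide (y). Four 68×68 mm corner posts, 465 mm tall, at the corners of the footprint. Four rails of 35 mm thickness and 154 mm height run between adjacent posts with their undersides at z = 266 mm, their outer faces flush with the outside of the frame (the two x-running rails run between the posts' inner faces; the two y-running rails run between the posts' inner faces). 9 slats, each 96 mm wide (x) and 22 mm thick, lie across the top of the two x-running rails, running the full 1485 mm width of the frame in y; the slats are evenly spaced along x between the inner faces of the end posts with equal gaps (rounded down to the nearest mm) at the −x end and between each pair — any rounding remainder accumulates at the +x end.

The bed frame is on the floor beside the fence section on its −y side.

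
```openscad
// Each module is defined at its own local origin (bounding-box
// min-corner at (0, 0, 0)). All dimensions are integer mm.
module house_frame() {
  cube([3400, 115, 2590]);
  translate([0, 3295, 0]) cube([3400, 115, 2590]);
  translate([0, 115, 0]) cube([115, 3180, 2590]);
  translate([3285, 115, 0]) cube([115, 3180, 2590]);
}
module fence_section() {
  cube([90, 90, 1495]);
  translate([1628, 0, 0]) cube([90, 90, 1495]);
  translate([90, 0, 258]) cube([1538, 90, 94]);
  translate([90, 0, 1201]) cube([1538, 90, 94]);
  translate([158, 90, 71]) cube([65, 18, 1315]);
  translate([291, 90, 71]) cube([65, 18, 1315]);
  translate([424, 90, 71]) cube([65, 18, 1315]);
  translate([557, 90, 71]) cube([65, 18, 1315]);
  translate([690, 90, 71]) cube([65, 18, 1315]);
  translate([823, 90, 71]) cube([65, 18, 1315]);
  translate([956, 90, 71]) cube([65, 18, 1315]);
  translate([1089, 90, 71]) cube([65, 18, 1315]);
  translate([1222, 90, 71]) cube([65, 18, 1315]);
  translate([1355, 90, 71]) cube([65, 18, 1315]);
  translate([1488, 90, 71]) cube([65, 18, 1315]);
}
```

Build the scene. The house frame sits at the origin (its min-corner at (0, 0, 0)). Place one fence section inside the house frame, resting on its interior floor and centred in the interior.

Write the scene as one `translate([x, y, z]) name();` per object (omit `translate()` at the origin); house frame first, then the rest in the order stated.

house_frame();
translate([841, 1651, 0]) fence_section();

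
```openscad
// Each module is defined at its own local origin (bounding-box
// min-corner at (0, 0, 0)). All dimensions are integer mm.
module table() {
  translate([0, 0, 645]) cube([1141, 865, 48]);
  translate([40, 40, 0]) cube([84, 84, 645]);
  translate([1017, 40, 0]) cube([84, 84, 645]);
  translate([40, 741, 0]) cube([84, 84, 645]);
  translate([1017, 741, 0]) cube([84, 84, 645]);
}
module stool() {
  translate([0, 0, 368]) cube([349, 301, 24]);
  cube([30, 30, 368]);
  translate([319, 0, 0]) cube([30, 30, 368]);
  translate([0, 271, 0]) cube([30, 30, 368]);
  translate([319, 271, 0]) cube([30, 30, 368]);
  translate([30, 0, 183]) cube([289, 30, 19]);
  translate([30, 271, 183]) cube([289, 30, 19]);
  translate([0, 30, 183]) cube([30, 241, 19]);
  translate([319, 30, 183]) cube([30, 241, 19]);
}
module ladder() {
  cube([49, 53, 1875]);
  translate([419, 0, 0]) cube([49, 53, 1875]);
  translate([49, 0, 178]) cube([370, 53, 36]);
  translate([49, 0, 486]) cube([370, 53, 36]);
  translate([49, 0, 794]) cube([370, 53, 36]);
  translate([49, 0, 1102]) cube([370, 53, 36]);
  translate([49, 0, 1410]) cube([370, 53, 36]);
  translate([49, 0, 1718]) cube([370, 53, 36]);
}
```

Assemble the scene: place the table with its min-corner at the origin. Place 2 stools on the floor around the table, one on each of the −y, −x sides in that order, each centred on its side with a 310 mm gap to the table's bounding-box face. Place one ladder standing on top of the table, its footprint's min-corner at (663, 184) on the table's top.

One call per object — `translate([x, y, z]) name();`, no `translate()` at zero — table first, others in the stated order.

table();
translate([396, -611, 0]) stool();
translate([-659, 282, 0]) stool();
translate([663, 184, 693]) ladder();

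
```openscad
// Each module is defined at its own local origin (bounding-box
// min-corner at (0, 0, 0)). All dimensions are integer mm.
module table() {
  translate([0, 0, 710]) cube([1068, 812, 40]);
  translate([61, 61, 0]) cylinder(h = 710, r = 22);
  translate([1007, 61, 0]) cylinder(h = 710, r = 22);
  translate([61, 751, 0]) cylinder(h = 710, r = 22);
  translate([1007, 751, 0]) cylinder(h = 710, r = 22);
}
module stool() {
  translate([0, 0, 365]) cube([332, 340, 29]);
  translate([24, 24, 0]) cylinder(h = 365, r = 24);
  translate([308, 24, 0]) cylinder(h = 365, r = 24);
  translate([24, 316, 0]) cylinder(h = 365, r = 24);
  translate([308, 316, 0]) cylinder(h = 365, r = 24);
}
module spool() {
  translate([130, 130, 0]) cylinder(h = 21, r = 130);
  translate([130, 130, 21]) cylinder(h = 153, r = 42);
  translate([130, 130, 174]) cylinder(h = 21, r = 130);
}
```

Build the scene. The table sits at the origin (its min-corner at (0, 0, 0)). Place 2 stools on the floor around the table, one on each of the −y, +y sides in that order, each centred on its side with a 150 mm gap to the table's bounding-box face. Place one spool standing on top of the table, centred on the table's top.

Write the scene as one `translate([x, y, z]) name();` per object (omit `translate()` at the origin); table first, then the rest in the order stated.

table();
translate([368, -490, 0]) stool();
translate([368, 962, 0]) stool();
translate([404, 276, 750]) spool();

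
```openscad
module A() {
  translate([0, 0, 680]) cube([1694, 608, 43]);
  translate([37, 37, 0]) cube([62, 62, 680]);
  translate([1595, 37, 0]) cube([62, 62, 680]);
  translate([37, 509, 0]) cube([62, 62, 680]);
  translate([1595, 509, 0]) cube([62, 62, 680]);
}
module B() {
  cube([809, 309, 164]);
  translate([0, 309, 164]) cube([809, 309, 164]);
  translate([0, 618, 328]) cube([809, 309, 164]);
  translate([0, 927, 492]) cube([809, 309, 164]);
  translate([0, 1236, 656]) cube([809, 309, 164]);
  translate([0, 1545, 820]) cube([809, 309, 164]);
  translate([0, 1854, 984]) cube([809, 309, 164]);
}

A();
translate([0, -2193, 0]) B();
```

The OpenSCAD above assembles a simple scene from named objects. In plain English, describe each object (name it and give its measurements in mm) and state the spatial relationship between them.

A is a rectangular dining table. The top is 1694×608×43 mm with its upper surface at z = 723 mm. It stands on four 62×62 mm square legs, each inset 37 mm from the nearest pair of top edges, running from the floor to the underside of the top.

B is a run of 7 identical solid stair steps. Each tread is 809×309 mm and each step block is 164 mm high. Step 1 rests on the floor; step k is offset from step 1 by (k−1)×309 mm in y and (k−1)×164 mm in z.

The staircase is on the floor beside the table on its −y side.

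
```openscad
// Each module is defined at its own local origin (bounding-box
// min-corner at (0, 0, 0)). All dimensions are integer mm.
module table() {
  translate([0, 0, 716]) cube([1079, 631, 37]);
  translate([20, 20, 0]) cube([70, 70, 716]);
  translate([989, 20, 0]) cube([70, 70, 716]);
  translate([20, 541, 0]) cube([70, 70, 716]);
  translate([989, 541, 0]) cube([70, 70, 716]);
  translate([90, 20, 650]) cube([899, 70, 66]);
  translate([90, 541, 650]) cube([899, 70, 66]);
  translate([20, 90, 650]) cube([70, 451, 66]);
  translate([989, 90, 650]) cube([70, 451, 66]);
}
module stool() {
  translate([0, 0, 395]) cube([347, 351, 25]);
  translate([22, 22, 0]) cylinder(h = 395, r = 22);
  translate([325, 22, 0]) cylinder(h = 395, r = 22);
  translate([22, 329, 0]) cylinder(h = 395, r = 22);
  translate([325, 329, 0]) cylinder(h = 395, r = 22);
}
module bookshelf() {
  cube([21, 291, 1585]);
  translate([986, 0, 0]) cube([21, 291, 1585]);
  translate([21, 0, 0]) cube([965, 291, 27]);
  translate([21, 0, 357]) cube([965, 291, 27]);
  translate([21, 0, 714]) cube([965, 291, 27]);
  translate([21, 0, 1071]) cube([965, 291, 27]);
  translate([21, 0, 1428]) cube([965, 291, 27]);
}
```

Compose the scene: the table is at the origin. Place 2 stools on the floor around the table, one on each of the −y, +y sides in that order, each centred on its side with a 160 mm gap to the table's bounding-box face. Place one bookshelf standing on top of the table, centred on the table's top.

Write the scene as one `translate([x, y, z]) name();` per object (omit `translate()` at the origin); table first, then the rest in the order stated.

table();
translate([366, -511, 0]) stool();
translate([366, 791, 0]) stool();
translate([36, 170, 753]) bookshelf();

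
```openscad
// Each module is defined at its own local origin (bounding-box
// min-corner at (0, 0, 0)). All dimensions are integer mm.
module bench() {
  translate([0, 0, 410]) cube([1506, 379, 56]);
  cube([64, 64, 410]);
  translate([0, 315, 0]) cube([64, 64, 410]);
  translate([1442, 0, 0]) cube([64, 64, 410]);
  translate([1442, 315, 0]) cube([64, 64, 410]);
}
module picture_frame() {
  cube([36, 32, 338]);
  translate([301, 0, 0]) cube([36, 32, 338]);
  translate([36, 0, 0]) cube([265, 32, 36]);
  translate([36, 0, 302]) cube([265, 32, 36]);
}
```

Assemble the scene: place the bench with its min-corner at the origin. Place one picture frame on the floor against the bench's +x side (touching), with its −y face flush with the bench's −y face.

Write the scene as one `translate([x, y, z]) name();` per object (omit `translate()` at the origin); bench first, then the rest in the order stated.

bench();
translate([1506, 0, 0]) picture_frame();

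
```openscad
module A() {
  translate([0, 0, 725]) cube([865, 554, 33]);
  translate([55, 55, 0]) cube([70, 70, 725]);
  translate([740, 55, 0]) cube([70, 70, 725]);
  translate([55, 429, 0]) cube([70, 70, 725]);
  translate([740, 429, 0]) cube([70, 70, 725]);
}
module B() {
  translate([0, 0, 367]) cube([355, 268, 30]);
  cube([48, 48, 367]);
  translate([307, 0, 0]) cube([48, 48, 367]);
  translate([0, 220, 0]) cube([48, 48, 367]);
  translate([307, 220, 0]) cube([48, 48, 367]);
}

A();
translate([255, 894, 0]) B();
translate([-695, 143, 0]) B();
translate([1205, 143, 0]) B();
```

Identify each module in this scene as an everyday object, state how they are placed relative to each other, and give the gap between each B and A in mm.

Each stool's nearest face is 340 mm from the table's bounding box.

A is a table. B is a stool. Three stools sit around the table at the +y, −x, +x sides. The gap between each stool and the table is 340 mm.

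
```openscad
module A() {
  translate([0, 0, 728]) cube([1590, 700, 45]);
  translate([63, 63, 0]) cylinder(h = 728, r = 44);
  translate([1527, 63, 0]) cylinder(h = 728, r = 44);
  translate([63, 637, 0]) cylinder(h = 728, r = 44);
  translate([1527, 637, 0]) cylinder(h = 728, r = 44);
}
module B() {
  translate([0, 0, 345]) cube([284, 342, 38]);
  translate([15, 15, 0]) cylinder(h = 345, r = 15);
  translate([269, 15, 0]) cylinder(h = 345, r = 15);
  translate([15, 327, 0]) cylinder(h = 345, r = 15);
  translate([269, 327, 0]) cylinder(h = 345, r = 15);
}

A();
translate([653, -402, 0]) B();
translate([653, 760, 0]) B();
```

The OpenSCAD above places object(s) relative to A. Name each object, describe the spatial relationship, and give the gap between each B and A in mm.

Each stool's nearest face is 60 mm from the table's bounding box.

A is a table. B is a stool. Two stools sit around the table at the −y, +y sides. The gap between each stool and the table is 60 mm.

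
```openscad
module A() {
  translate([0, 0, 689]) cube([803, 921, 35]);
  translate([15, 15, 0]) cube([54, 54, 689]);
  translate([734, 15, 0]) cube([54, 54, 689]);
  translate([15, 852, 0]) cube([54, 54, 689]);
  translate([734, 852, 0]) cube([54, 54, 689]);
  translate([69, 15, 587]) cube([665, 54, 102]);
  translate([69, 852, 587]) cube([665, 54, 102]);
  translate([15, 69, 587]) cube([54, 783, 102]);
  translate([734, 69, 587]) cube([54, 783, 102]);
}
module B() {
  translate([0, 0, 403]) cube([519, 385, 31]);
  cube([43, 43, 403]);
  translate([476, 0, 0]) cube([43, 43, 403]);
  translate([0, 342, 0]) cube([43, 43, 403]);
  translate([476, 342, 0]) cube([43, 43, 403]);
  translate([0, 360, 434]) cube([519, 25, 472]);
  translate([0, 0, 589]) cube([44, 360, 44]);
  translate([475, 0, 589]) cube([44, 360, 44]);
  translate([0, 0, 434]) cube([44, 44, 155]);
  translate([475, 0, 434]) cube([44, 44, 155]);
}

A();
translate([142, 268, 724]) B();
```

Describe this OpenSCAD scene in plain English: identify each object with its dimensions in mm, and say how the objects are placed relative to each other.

A is a table: top 803 mm (x) × 921 mm (y), 35 mm thick, upper face at z = 724 mm, on four 54×54 mm square legs, each inset 15 mm from the nearest pair of top edges, running from z = 0 to the bottom of the top. Four apron rails, 54 mm thick and 102 mm tall, run between adjacent legs with their top edges flush with the underside of the top and their outer faces flush with the legs' outer faces.

B is a chair: 519×385 mm seat, 31 mm thick, top at z = 434 mm, on four 43 mm square corner legs flush with the seat edges. A 25 mm thick backrest slab spans the full seat width, extending 472 mm above the seat top, its back face flush with the seat's +y edge. Two armrests of 44×44 mm section run along each side from the seat's front edge to the front of the backrest, top faces 199 mm above the seat top and outer faces flush with the seat's x-edges; a 44×44 mm post under the front of each armrest stands on the seat at the front corner.

The chair is on top of the table, centred.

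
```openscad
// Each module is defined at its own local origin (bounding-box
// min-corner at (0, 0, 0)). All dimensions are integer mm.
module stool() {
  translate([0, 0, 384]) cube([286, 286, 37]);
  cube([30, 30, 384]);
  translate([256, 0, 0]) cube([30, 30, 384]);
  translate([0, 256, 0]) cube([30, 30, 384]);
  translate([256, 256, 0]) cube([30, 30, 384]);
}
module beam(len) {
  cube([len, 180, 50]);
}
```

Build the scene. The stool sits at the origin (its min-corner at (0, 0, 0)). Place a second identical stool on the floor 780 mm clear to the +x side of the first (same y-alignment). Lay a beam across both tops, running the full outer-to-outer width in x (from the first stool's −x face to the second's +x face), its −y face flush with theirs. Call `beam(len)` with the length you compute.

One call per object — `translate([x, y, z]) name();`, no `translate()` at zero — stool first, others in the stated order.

stool();
translate([1066, 0, 0]) stool();
translate([0, 0, 421]) beam(1352);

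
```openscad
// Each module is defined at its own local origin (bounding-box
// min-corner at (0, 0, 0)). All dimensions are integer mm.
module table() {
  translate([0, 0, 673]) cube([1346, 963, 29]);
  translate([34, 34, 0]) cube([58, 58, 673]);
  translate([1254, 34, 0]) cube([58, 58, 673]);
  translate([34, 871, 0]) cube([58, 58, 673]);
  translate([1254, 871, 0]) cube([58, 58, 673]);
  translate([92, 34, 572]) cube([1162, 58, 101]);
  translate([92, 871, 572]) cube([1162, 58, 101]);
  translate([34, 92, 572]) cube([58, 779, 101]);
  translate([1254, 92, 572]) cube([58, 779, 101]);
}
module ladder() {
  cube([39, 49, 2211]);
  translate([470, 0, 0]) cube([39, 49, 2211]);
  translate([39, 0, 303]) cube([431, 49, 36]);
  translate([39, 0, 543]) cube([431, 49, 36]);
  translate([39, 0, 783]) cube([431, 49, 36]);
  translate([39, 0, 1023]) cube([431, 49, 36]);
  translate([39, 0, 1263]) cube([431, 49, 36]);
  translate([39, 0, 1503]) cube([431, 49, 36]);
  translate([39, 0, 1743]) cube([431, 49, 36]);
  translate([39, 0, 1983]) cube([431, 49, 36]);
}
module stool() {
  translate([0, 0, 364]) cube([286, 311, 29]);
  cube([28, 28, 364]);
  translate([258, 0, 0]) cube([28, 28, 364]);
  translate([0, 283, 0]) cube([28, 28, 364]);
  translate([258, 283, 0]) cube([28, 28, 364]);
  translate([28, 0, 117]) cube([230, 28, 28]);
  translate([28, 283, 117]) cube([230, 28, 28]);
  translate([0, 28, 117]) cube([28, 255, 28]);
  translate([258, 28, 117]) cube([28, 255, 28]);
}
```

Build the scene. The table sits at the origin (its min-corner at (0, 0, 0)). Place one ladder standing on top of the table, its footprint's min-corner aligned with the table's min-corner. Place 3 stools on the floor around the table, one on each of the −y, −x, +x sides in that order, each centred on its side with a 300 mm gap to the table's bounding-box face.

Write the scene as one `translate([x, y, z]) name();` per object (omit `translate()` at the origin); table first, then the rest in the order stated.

table();
translate([0, 0, 702]) ladder();
translate([530, -611, 0]) stool();
translate([-586, 326, 0]) stool();
translate([1646, 326, 0]) stool();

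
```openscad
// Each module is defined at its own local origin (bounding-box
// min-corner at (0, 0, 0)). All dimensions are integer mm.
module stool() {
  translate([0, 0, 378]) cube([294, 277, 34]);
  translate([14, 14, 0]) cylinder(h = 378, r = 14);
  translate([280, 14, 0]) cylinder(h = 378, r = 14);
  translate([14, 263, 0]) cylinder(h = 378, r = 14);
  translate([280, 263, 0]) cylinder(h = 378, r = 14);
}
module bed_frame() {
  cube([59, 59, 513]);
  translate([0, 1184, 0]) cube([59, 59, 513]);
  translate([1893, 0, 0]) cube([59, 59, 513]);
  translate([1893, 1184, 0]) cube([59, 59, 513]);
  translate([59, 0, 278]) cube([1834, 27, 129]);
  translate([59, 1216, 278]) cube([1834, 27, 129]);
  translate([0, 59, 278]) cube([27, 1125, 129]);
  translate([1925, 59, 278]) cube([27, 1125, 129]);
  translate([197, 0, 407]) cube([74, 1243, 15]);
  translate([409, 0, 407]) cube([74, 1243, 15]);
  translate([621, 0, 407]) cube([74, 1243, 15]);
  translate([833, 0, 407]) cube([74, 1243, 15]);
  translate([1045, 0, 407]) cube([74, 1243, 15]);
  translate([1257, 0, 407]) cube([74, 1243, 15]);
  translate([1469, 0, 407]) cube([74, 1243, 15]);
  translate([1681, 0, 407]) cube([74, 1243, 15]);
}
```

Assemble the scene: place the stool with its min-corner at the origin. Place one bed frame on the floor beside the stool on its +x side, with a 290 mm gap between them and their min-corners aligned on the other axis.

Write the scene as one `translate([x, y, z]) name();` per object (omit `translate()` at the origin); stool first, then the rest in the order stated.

stool();
translate([584, 0, 0]) bed_frame();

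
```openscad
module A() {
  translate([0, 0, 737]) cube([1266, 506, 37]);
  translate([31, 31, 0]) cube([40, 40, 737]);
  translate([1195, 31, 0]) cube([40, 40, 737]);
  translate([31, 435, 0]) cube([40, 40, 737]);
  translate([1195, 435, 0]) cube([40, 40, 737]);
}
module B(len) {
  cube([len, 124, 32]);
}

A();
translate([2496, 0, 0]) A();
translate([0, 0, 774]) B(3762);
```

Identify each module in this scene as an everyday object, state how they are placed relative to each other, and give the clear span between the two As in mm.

A is a table. B is a beam. A beam spans the tops of two tables. The clear span between the two tables is 1230 mm.

Second table starts at x = 2496; first ends at x = 1266; clear span = 2496 − 1266 = 1230 mm.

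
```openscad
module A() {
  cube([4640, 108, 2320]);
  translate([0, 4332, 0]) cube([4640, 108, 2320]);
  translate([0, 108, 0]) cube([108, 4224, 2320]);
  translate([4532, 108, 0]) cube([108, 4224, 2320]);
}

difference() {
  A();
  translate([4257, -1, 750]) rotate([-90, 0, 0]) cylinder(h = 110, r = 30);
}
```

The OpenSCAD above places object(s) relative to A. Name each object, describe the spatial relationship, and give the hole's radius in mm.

A is a house frame. The house frame has a circular hole through its front wall. The hole's radius is 30 mm.

The subtracted cylinder has r = 30 mm.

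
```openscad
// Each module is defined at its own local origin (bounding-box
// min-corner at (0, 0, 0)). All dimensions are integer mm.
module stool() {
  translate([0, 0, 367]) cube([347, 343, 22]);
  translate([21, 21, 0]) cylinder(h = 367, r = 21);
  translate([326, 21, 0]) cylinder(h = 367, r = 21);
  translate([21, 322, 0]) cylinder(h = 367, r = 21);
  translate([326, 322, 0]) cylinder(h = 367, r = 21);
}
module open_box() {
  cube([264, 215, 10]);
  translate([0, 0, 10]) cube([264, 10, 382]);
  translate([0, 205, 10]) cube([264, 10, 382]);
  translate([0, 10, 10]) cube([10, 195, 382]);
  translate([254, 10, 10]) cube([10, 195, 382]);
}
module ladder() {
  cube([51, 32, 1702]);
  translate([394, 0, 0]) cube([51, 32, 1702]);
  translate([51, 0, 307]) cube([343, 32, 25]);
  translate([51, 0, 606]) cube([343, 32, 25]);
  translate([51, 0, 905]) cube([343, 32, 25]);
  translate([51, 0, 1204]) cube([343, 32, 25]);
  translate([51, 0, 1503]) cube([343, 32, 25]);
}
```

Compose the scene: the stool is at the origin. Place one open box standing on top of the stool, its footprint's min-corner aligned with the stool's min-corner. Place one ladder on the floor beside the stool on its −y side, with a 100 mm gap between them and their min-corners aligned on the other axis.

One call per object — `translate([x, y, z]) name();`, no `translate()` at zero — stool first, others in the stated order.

stool();
translate([0, 0, 389]) open_box();
translate([0, -132, 0]) ladder();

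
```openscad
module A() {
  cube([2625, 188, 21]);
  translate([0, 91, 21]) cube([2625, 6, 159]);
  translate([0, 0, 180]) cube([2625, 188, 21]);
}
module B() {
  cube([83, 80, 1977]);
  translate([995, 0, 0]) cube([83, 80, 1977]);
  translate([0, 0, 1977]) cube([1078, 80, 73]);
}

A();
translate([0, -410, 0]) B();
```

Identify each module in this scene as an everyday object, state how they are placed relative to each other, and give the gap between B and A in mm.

A is an I-beam. B is a door frame. The door frame is on the floor beside the I-beam on its −y side. The gap between the door frame and the I-beam is 330 mm.

The door frame's nearest face is 330 mm from the I-beam's −y face.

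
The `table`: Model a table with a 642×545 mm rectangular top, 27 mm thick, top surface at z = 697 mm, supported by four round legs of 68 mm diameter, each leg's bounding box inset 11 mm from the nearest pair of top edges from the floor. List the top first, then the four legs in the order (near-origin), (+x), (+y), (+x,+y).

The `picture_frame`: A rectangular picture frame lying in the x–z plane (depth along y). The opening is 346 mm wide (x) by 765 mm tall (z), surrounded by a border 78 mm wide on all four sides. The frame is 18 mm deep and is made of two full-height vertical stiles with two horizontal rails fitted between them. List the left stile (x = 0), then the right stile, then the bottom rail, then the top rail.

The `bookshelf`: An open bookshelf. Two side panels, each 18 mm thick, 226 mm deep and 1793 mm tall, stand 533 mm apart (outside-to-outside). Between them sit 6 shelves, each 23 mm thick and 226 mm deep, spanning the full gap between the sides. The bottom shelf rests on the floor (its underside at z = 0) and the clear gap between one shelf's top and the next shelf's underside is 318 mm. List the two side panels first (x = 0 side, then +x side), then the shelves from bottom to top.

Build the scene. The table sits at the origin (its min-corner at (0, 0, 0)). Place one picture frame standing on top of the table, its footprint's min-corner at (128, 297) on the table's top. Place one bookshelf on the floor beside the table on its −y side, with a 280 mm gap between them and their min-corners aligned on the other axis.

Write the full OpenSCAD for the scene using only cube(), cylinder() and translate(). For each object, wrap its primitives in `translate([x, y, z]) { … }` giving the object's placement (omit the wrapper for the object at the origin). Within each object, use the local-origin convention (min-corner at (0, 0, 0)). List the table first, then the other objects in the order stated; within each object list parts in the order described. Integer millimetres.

translate([0, 0, 670]) cube([642, 545, 27]);
translate([45, 45, 0]) cylinder(h = 670, r = 34);
translate([597, 45, 0]) cylinder(h = 670, r = 34);
translate([45, 500, 0]) cylinder(h = 670, r = 34);
translate([597, 500, 0]) cylinder(h = 670, r = 34);
translate([128, 297, 697]) {
  cube([78, 18, 921]);
  translate([424, 0, 0]) cube([78, 18, 921]);
  translate([78, 0, 0]) cube([346, 18, 78]);
  translate([78, 0, 843]) cube([346, 18, 78]);
}
translate([0, -506, 0]) {
  cube([18, 226, 1793]);
  translate([515, 0, 0]) cube([18, 226, 1793]);
  translate([18, 0, 0]) cube([497, 226, 23]);
  translate([18, 0, 341]) cube([497, 226, 23]);
  translate([18, 0, 682]) cube([497, 226, 23]);
  translate([18, 0, 1023]) cube([497, 226, 23]);
  translate([18, 0, 1364]) cube([497, 226, 23]);
  translate([18, 0, 1705]) cube([497, 226, 23]);
}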